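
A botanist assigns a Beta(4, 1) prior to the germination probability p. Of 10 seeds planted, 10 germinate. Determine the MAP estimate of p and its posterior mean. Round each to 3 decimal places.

Posterior: Beta(4+10, 1+0) = Beta(14, 1).
Since β = 1 ≤ 1 and α > 1, the Beta density is monotone increasing on [0,1]; the mode is at 1.
Mean = 14/(14+1) = 0.933.
Mode > mean: the posterior has a left tail.

MAP: 1.000. Posterior mean: 0.933.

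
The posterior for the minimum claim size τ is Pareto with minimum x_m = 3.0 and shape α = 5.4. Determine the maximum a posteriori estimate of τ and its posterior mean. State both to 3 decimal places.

MAP: 3.000. Posterior mean: 3.682.

The Pareto density is strictly decreasing on [x_m, ∞), so the mode is x_m = 3.000.
Mean = α·x_m/(α−1) = 5.4·3.0/4.4 = 3.682.
Mean > mode: the posterior has a right tail.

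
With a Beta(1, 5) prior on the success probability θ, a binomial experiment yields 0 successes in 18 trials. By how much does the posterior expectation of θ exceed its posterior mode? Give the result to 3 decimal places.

0.042

Posterior: Beta(1+0, 5+18) = Beta(1, 23).
Since α = 1 ≤ 1 and β > 1, the Beta density is monotone decreasing on [0,1]; the mode is at 0.
Mean = 1/(1+23) = 0.042.
Difference = 0.042 − 0.000 = 0.042.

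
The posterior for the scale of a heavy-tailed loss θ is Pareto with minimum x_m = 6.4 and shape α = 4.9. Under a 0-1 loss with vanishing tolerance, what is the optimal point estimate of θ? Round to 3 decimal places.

The Pareto density is strictly decreasing on [x_m, ∞), so the mode is x_m = 6.400.
Mean = α·x_m/(α−1) = 4.9·6.4/3.9 = 8.041.
This is the posterior mode — the MAP estimate.

6.400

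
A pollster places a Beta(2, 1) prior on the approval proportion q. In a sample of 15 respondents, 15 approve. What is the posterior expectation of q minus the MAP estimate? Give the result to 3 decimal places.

Posterior: Beta(2+15, 1+0) = Beta(17, 1).
Since β = 1 ≤ 1 and α > 1, the Beta density is monotone increasing on [0,1]; the mode is at 1.
Mean = 17/(17+1) = 0.944.
Difference = 0.944 − 1.000 = -0.056.

-0.056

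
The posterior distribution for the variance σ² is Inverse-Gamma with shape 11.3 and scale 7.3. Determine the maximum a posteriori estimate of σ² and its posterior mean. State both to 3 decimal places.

MAP = 0.593; posterior mean = 0.709

Mode = β/(α+1) = 7.3/12.3 = 0.593.
Mean = β/(α−1) = 7.3/10.3 = 0.709.
The mean is pulled above the mode by the posterior's right skew.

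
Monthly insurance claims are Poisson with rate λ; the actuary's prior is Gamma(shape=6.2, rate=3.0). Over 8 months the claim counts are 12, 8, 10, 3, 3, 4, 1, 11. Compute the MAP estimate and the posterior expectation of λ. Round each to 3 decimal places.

Σ counts = 52. Posterior: Gamma(shape = 6.2+52 = 58.2, rate = 3.0+8 = 11.0).
Mode = (α−1)/β = 57.2/11.0 = 5.200.
Mean = α/β = 58.2/11.0 = 5.291.

λ_MAP = 5.200, E[λ|data] = 5.291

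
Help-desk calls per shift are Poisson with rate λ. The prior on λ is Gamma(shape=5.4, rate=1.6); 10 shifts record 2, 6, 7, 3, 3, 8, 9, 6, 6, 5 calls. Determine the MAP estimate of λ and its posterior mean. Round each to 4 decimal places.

Σ counts = 55. Posterior: Gamma(shape = 5.4+55 = 60.4, rate = 1.6+10 = 11.6).
Mode = (α−1)/β = 59.4/11.6 = 5.1207.
Mean = α/β = 60.4/11.6 = 5.2069.
Right-skewed posterior ⇒ mode < mean.

MAP: 5.1207. Posterior mean: 5.2069.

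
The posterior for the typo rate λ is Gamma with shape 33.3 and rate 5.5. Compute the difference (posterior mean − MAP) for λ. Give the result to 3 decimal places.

0.182

Mode = (α−1)/β = 32.3/5.5 = 5.873.
Mean = α/β = 33.3/5.5 = 6.055.
Difference = 6.055 − 5.873 = 0.182.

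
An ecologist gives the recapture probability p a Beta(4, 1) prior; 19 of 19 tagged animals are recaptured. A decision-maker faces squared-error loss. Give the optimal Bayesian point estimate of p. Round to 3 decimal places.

Posterior: Beta(4+19, 1+0) = Beta(23, 1).
Since β = 1 ≤ 1 and α > 1, the Beta density is monotone increasing on [0,1]; the mode is at 1.
Mean = 23/(23+1) = 0.958.
Squared-error loss ⇒ the optimal estimator is the posterior mean.

0.958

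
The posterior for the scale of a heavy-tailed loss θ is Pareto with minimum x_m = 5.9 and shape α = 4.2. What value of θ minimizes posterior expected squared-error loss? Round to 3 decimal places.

The Pareto density is strictly decreasing on [x_m, ∞), so the mode is x_m = 5.900.
Mean = α·x_m/(α−1) = 4.2·5.9/3.2 = 7.744.
Squared-error loss ⇒ the optimal estimator is the posterior mean.

7.744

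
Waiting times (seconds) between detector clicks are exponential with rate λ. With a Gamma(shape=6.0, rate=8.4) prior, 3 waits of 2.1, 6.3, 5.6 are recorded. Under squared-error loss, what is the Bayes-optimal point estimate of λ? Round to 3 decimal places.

Σ times = 14.0. Posterior: Gamma(shape = 6.0+3 = 9.0, rate = 8.4+14.0 = 22.4).
Mode = (α−1)/β = 8.0/22.4 = 0.357.
Mean = α/β = 9.0/22.4 = 0.402.
Squared-error loss ⇒ the optimal estimator is the posterior mean.

0.402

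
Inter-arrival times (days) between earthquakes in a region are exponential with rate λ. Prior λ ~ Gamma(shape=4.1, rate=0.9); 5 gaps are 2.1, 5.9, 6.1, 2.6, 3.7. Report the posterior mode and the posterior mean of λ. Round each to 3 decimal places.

MAP = 0.380; posterior mean = 0.427

Σ times = 20.4. Posterior: Gamma(shape = 4.1+5 = 9.1, rate = 0.9+20.4 = 21.3).
Mode = (α−1)/β = 8.1/21.3 = 0.380.
Mean = α/β = 9.1/21.3 = 0.427.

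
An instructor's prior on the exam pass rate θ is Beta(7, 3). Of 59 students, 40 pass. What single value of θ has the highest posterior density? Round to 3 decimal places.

0.687

Posterior: Beta(7+40, 3+19) = Beta(47, 22).
Mode = (47−1)/(47+22−2) = 46/67 = 0.687.
Mean = 47/(47+22) = 47/69 = 0.681.
This is the posterior mode — the MAP estimate.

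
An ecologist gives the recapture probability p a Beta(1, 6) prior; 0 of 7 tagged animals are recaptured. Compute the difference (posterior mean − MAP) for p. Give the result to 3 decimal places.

0.071

Posterior: Beta(1+0, 6+7) = Beta(1, 13).
Since α = 1 ≤ 1 and β > 1, the Beta density is monotone decreasing on [0,1]; the mode is at 0.
Mean = 1/(1+13) = 0.071.
Difference = 0.071 − 0.000 = 0.071.
The posterior is right-skewed, so the mean exceeds the mode.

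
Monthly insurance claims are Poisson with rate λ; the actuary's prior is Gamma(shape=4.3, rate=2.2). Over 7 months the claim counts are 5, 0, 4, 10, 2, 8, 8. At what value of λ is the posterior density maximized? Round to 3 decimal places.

4.380

Σ counts = 37. Posterior: Gamma(shape = 4.3+37 = 41.3, rate = 2.2+7 = 9.2).
Mode = (α−1)/β = 40.3/9.2 = 4.380.
Mean = α/β = 41.3/9.2 = 4.489.
This is the posterior mode — the MAP estimate.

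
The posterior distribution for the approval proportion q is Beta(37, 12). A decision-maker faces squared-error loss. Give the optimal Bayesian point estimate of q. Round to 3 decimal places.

0.755

Mode = (37−1)/(37+12−2) = 36/47 = 0.766.
Mean = 37/(37+12) = 37/49 = 0.755.
Squared-error loss ⇒ the optimal estimator is the posterior mean.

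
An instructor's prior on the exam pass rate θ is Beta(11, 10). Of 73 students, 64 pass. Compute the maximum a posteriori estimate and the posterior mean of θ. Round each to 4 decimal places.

MAP = 0.8043, posterior mean = 0.7979

Posterior: Beta(11+64, 10+9) = Beta(75, 19).
Mode = (75−1)/(75+19−2) = 74/92 = 0.8043.
Mean = 75/(75+19) = 75/94 = 0.7979.
Left-skewed posterior ⇒ mean < mode.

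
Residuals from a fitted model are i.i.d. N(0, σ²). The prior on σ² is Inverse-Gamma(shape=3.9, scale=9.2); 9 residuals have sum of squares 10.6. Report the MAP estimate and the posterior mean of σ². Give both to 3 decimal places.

MAP = 1.543; posterior mean = 1.959

Posterior: Inverse-Gamma(shape = 3.9+9/2 = 8.4, scale = 9.2+10.6/2 = 14.5).
Mode = β/(α+1) = 14.5/9.4 = 1.543.
Mean = β/(α−1) = 14.5/7.4 = 1.959.
Right-skewed posterior ⇒ mode < mean.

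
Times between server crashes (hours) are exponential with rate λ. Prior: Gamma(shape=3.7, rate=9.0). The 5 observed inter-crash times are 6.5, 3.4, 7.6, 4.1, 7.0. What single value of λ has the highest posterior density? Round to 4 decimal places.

Σ times = 28.6. Posterior: Gamma(shape = 3.7+5 = 8.7, rate = 9.0+28.6 = 37.6).
Mode = (α−1)/β = 7.7/37.6 = 0.2048.
Mean = α/β = 8.7/37.6 = 0.2314.
This is the posterior mode — the MAP estimate.

0.2048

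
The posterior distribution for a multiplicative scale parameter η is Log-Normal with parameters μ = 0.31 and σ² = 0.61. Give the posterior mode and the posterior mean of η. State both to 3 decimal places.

Mode = exp(μ − σ²) = exp(-0.30) = 0.741.
Mean = exp(μ + σ²/2) = exp(0.615) = 1.850.
Right-skewed posterior ⇒ mode < mean.

MAP = 0.741; posterior mean = 1.850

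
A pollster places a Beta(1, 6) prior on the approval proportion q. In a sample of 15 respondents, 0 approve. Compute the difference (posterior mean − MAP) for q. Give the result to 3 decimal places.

Posterior: Beta(1+0, 6+15) = Beta(1, 21).
Since α = 1 ≤ 1 and β > 1, the Beta density is monotone decreasing on [0,1]; the mode is at 0.
Mean = 1/(1+21) = 0.045.
Difference = 0.045 − 0.000 = 0.045.

0.045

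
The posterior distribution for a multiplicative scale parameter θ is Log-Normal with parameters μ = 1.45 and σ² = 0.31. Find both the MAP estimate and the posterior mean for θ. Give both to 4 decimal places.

Mode = exp(μ − σ²) = exp(1.14) = 3.1268.
Mean = exp(μ + σ²/2) = exp(1.605) = 4.9779.

θ_MAP = 3.1268, E[θ|data] = 4.9779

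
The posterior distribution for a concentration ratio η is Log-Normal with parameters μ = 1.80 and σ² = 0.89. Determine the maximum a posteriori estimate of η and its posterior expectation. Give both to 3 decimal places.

Mode = exp(μ − σ²) = exp(0.91) = 2.484.
Mean = exp(μ + σ²/2) = exp(2.245) = 9.440.
Right-skewed posterior ⇒ mode < mean.

η_MAP = 2.484, E[η|data] = 9.440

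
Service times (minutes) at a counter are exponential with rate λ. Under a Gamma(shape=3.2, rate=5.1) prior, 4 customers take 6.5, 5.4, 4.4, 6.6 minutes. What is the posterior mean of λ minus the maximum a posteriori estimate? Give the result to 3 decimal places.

Σ times = 22.9. Posterior: Gamma(shape = 3.2+4 = 7.2, rate = 5.1+22.9 = 28.0).
Mode = (α−1)/β = 6.2/28.0 = 0.221.
Mean = α/β = 7.2/28.0 = 0.257.
Difference = 0.257 − 0.221 = 0.036.

0.036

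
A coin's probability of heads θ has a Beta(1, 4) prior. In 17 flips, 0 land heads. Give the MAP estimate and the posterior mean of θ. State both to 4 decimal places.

Posterior: Beta(1+0, 4+17) = Beta(1, 21).
Since α = 1 ≤ 1 and β > 1, the Beta density is monotone decreasing on [0,1]; the mode is at 0.
Mean = 1/(1+21) = 0.0455.

MAP estimate = 0.0000, posterior mean = 0.0455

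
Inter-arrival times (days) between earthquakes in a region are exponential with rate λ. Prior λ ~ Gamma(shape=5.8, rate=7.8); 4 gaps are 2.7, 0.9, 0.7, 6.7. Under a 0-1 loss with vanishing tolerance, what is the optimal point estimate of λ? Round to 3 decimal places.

Σ times = 11.0. Posterior: Gamma(shape = 5.8+4 = 9.8, rate = 7.8+11.0 = 18.8).
Mode = (α−1)/β = 8.8/18.8 = 0.468.
Mean = α/β = 9.8/18.8 = 0.521.
This is the posterior mode — the MAP estimate.

0.468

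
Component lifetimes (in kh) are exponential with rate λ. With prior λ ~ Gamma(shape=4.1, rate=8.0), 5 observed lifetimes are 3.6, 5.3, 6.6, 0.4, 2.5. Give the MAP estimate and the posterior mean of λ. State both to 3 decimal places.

MAP estimate = 0.307, posterior mean = 0.345

Σ times = 18.4. Posterior: Gamma(shape = 4.1+5 = 9.1, rate = 8.0+18.4 = 26.4).
Mode = (α−1)/β = 8.1/26.4 = 0.307.
Mean = α/β = 9.1/26.4 = 0.345.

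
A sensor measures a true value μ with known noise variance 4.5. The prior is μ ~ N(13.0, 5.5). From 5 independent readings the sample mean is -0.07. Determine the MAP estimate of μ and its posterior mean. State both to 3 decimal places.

Posterior for μ is Normal. Precision-weighted mean: (1/5.5·13.0 + 5/4.5·-0.07) / (1/5.5 + 5/4.5) = 1.768.
A Normal posterior is symmetric, so mode = mean.

MAP: 1.768. Posterior mean: 1.768.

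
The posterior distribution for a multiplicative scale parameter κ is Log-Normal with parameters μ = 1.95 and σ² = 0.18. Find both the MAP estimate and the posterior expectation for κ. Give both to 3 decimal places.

MAP estimate = 5.871, posterior expectation = 7.691

Mode = exp(μ − σ²) = exp(1.77) = 5.871.
Mean = exp(μ + σ²/2) = exp(2.040) = 7.691.
The mean is pulled above the mode by the posterior's right skew.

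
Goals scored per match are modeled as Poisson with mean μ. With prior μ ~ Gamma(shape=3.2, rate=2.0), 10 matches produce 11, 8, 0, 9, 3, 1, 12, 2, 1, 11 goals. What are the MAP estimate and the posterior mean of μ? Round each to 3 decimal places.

Σ counts = 58. Posterior: Gamma(shape = 3.2+58 = 61.2, rate = 2.0+10 = 12.0).
Mode = (α−1)/β = 60.2/12.0 = 5.017.
Mean = α/β = 61.2/12.0 = 5.100.

μ_MAP = 5.017, E[μ|data] = 5.100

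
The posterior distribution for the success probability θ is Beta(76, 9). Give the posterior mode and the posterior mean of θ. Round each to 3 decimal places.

Mode = (76−1)/(76+9−2) = 75/83 = 0.904.
Mean = 76/(76+9) = 76/85 = 0.894.
The posterior is left-skewed, so the mode exceeds the mean.

posterior mode = 0.904, posterior mean = 0.894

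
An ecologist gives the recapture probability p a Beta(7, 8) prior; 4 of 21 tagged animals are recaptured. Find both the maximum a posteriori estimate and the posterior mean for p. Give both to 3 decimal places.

MAP = 0.294; posterior mean = 0.306

Posterior: Beta(7+4, 8+17) = Beta(11, 25).
Mode = (11−1)/(11+25−2) = 10/34 = 0.294.
Mean = 11/(11+25) = 11/36 = 0.306.
The mean is pulled above the mode by the posterior's right skew.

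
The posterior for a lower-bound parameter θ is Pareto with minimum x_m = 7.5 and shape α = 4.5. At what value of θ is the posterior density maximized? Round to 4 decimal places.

The Pareto density is strictly decreasing on [x_m, ∞), so the mode is x_m = 7.5000.
Mean = α·x_m/(α−1) = 4.5·7.5/3.5 = 9.6429.
This is the posterior mode — the MAP estimate.

7.5000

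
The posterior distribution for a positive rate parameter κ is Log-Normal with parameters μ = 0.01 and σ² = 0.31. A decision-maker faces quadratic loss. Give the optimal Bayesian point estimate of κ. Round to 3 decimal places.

1.179

Mode = exp(μ − σ²) = exp(-0.30) = 0.741.
Mean = exp(μ + σ²/2) = exp(0.165) = 1.179.
Quadratic loss ⇒ the optimal estimator is the posterior mean.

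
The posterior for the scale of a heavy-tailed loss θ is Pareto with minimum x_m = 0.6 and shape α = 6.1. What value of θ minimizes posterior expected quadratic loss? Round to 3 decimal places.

0.718

The Pareto density is strictly decreasing on [x_m, ∞), so the mode is x_m = 0.600.
Mean = α·x_m/(α−1) = 6.1·0.6/5.1 = 0.718.
Quadratic loss ⇒ the optimal estimator is the posterior mean.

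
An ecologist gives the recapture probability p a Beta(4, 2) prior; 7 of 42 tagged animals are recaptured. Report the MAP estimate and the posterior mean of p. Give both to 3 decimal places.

MAP: 0.217. Posterior mean: 0.229.

Posterior: Beta(4+7, 2+35) = Beta(11, 37).
Mode = (11−1)/(11+37−2) = 10/46 = 0.217.
Mean = 11/(11+37) = 11/48 = 0.229.
Right-skewed posterior ⇒ mode < mean.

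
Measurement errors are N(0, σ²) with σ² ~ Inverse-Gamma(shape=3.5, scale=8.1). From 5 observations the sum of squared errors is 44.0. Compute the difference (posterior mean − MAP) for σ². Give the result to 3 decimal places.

1.720

Posterior: Inverse-Gamma(shape = 3.5+5/2 = 6.0, scale = 8.1+44.0/2 = 30.1).
Mode = β/(α+1) = 30.1/7.0 = 4.300.
Mean = β/(α−1) = 30.1/5.0 = 6.020.
Difference = 6.020 − 4.300 = 1.720.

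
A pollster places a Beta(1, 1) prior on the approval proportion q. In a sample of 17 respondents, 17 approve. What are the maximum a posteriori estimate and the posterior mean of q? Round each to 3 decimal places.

Posterior: Beta(1+17, 1+0) = Beta(18, 1).
Since β = 1 ≤ 1 and α > 1, the Beta density is monotone increasing on [0,1]; the mode is at 1.
Mean = 18/(18+1) = 0.947.
Mode > mean: the posterior has a left tail.

MAP: 1.000. Posterior mean: 0.947.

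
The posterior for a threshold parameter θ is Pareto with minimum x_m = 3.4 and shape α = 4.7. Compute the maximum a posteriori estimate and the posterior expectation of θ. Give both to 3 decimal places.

The Pareto density is strictly decreasing on [x_m, ∞), so the mode is x_m = 3.400.
Mean = α·x_m/(α−1) = 4.7·3.4/3.7 = 4.319.

MAP = 3.400; posterior mean = 4.319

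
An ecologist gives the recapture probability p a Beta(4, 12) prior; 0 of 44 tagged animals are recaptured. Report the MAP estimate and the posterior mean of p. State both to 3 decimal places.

Posterior: Beta(4+0, 12+44) = Beta(4, 56).
Mode = (4−1)/(4+56−2) = 3/58 = 0.052.
Mean = 4/(4+56) = 4/60 = 0.067.

MAP: 0.052. Posterior mean: 0.067.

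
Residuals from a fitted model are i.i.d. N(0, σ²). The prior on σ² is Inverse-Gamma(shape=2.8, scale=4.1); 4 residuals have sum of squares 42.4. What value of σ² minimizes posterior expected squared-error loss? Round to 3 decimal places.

6.658

Posterior: Inverse-Gamma(shape = 2.8+4/2 = 4.8, scale = 4.1+42.4/2 = 25.3).
Mode = β/(α+1) = 25.3/5.8 = 4.362.
Mean = β/(α−1) = 25.3/3.8 = 6.658.
Squared-error loss ⇒ the optimal estimator is the posterior mean.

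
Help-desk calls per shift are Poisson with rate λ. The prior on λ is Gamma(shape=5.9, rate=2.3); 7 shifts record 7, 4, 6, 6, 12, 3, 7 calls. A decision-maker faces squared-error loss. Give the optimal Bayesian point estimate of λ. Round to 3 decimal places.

Σ counts = 45. Posterior: Gamma(shape = 5.9+45 = 50.9, rate = 2.3+7 = 9.3).
Mode = (α−1)/β = 49.9/9.3 = 5.366.
Mean = α/β = 50.9/9.3 = 5.473.
Squared-error loss ⇒ the optimal estimator is the posterior mean.

5.473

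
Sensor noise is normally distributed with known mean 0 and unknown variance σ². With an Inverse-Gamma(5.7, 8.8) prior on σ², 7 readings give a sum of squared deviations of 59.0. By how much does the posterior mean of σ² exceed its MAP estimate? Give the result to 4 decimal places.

Posterior: Inverse-Gamma(shape = 5.7+7/2 = 9.2, scale = 8.8+59.0/2 = 38.3).
Mode = β/(α+1) = 38.3/10.2 = 3.7549.
Mean = β/(α−1) = 38.3/8.2 = 4.6707.
Difference = 4.6707 − 3.7549 = 0.9158.
The mean is pulled above the mode by the posterior's right skew.

0.9158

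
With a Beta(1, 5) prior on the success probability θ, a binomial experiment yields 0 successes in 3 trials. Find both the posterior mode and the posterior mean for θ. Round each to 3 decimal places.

Posterior: Beta(1+0, 5+3) = Beta(1, 8).
Since α = 1 ≤ 1 and β > 1, the Beta density is monotone decreasing on [0,1]; the mode is at 0.
Mean = 1/(1+8) = 0.111.

θ_MAP = 0.000, E[θ|data] = 0.111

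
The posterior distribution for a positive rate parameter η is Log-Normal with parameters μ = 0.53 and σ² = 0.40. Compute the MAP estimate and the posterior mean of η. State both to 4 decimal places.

MAP estimate = 1.1388, posterior mean = 2.0751

Mode = exp(μ − σ²) = exp(0.13) = 1.1388.
Mean = exp(μ + σ²/2) = exp(0.730) = 2.0751.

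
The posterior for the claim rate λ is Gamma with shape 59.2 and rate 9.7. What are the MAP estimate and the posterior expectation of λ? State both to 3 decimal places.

Mode = (α−1)/β = 58.2/9.7 = 6.000.
Mean = α/β = 59.2/9.7 = 6.103.
Right-skewed posterior ⇒ mode < mean.

MAP estimate = 6.000, posterior expectation = 6.103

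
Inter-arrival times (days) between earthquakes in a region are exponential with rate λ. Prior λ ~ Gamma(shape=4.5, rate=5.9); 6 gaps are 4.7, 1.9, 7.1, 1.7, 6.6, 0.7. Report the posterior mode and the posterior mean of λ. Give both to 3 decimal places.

MAP = 0.332; posterior mean = 0.367

Σ times = 22.7. Posterior: Gamma(shape = 4.5+6 = 10.5, rate = 5.9+22.7 = 28.6).
Mode = (α−1)/β = 9.5/28.6 = 0.332.
Mean = α/β = 10.5/28.6 = 0.367.
The posterior is right-skewed, so the mean exceeds the mode.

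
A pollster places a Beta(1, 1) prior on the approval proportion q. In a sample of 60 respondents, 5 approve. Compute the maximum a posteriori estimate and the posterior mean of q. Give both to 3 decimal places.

Posterior: Beta(1+5, 1+55) = Beta(6, 56).
Mode = (6−1)/(6+56−2) = 5/60 = 0.083.
Mean = 6/(6+56) = 6/62 = 0.097.
Right-skewed posterior ⇒ mode < mean.

q_MAP = 0.083, E[q|data] = 0.097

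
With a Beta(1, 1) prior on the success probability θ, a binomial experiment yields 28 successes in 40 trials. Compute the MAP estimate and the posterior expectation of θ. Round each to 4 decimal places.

Posterior: Beta(1+28, 1+12) = Beta(29, 13).
Mode = (29−1)/(29+13−2) = 28/40 = 0.7000.
Mean = 29/(29+13) = 29/42 = 0.6905.

MAP = 0.7000, posterior mean = 0.6905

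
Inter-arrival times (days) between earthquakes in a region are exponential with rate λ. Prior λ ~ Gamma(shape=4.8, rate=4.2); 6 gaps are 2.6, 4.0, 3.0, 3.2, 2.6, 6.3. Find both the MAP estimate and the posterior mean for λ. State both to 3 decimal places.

Σ times = 21.7. Posterior: Gamma(shape = 4.8+6 = 10.8, rate = 4.2+21.7 = 25.9).
Mode = (α−1)/β = 9.8/25.9 = 0.378.
Mean = α/β = 10.8/25.9 = 0.417.
Right-skewed posterior ⇒ mode < mean.

MAP = 0.378, posterior mean = 0.417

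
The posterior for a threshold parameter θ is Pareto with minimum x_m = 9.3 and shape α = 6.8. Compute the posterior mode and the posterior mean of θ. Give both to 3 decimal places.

MAP = 9.300; posterior mean = 10.903

The Pareto density is strictly decreasing on [x_m, ∞), so the mode is x_m = 9.300.
Mean = α·x_m/(α−1) = 6.8·9.3/5.8 = 10.903.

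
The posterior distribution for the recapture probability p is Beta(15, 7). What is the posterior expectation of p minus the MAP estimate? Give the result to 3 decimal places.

Mode = (15−1)/(15+7−2) = 14/20 = 0.700.
Mean = 15/(15+7) = 15/22 = 0.682.
Difference = 0.682 − 0.700 = -0.018.

-0.018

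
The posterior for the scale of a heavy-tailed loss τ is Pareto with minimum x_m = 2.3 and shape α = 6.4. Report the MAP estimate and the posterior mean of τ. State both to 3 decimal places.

The Pareto density is strictly decreasing on [x_m, ∞), so the mode is x_m = 2.300.
Mean = α·x_m/(α−1) = 6.4·2.3/5.4 = 2.726.
The posterior is right-skewed, so the mean exceeds the mode.

τ_MAP = 2.300, E[τ|data] = 2.726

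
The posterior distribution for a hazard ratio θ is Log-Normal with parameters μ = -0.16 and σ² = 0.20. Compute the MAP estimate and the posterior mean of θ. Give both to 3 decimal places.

Mode = exp(μ − σ²) = exp(-0.36) = 0.698.
Mean = exp(μ + σ²/2) = exp(-0.060) = 0.942.
Mean > mode: the posterior has a right tail.

MAP: 0.698. Posterior mean: 0.942.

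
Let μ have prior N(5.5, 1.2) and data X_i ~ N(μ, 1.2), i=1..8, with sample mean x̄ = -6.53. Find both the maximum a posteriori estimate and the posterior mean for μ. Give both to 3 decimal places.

maximum a posteriori estimate = -5.193, posterior mean = -5.193

Posterior for μ is Normal. Precision-weighted mean: (1/1.2·5.5 + 8/1.2·-6.53) / (1/1.2 + 8/1.2) = -5.193.
A Normal posterior is symmetric, so mode = mean.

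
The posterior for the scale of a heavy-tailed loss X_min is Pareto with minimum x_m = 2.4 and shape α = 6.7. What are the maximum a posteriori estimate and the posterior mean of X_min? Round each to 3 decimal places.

The Pareto density is strictly decreasing on [x_m, ∞), so the mode is x_m = 2.400.
Mean = α·x_m/(α−1) = 6.7·2.4/5.7 = 2.821.
Mean > mode: the posterior has a right tail.

maximum a posteriori estimate = 2.400, posterior mean = 2.821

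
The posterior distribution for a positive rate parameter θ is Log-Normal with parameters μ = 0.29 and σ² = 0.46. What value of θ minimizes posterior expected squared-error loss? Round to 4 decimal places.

Mode = exp(μ − σ²) = exp(-0.17) = 0.8437.
Mean = exp(μ + σ²/2) = exp(0.520) = 1.6820.
Squared-error loss ⇒ the optimal estimator is the posterior mean.

1.6820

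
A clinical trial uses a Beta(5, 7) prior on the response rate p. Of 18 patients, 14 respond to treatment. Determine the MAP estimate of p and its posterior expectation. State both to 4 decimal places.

Posterior: Beta(5+14, 7+4) = Beta(19, 11).
Mode = (19−1)/(19+11−2) = 18/28 = 0.6429.
Mean = 19/(19+11) = 19/30 = 0.6333.

p_MAP = 0.6429, E[p|data] = 0.6333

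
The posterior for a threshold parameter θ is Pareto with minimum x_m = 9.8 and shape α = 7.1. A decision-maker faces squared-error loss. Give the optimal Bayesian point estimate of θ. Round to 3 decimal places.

11.407

The Pareto density is strictly decreasing on [x_m, ∞), so the mode is x_m = 9.800.
Mean = α·x_m/(α−1) = 7.1·9.8/6.1 = 11.407.
Squared-error loss ⇒ the optimal estimator is the posterior mean.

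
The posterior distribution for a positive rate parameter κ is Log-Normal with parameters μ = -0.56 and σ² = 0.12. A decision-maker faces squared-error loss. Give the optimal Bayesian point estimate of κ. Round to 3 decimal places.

Mode = exp(μ − σ²) = exp(-0.68) = 0.507.
Mean = exp(μ + σ²/2) = exp(-0.500) = 0.607.
Squared-error loss ⇒ the optimal estimator is the posterior mean.

0.607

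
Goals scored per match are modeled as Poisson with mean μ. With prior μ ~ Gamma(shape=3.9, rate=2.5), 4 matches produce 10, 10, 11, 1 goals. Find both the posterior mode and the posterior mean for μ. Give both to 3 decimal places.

μ_MAP = 5.369, E[μ|data] = 5.523

Σ counts = 32. Posterior: Gamma(shape = 3.9+32 = 35.9, rate = 2.5+4 = 6.5).
Mode = (α−1)/β = 34.9/6.5 = 5.369.
Mean = α/β = 35.9/6.5 = 5.523.
The mean is pulled above the mode by the posterior's right skew.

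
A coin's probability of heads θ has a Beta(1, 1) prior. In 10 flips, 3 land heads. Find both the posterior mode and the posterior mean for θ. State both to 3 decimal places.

Posterior: Beta(1+3, 1+7) = Beta(4, 8).
Mode = (4−1)/(4+8−2) = 3/10 = 0.300.
Mean = 4/(4+8) = 4/12 = 0.333.
Right-skewed posterior ⇒ mode < mean.

MAP = 0.300; posterior mean = 0.333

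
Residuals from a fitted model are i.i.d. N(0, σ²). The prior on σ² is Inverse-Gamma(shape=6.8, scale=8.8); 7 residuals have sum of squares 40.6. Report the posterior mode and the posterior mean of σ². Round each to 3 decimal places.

σ²_MAP = 2.575, E[σ²|data] = 3.129

Posterior: Inverse-Gamma(shape = 6.8+7/2 = 10.3, scale = 8.8+40.6/2 = 29.1).
Mode = β/(α+1) = 29.1/11.3 = 2.575.
Mean = β/(α−1) = 29.1/9.3 = 3.129.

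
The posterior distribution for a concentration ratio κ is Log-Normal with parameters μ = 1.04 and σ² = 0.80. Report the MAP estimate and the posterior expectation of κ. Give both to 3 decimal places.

Mode = exp(μ − σ²) = exp(0.24) = 1.271.
Mean = exp(μ + σ²/2) = exp(1.440) = 4.221.

MAP = 1.271, posterior mean = 4.221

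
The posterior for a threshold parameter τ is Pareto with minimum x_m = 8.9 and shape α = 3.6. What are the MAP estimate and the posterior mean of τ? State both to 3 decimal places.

The Pareto density is strictly decreasing on [x_m, ∞), so the mode is x_m = 8.900.
Mean = α·x_m/(α−1) = 3.6·8.9/2.6 = 12.323.
Mean > mode: the posterior has a right tail.

τ_MAP = 8.900, E[τ|data] = 12.323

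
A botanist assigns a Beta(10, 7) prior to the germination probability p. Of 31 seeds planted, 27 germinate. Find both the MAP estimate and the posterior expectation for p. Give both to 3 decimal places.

Posterior: Beta(10+27, 7+4) = Beta(37, 11).
Mode = (37−1)/(37+11−2) = 36/46 = 0.783.
Mean = 37/(37+11) = 37/48 = 0.771.
The posterior is left-skewed, so the mode exceeds the mean.

MAP = 0.783, posterior mean = 0.771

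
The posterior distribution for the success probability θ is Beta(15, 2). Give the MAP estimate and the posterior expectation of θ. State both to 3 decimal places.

θ_MAP = 0.933, E[θ|data] = 0.882

Mode = (15−1)/(15+2−2) = 14/15 = 0.933.
Mean = 15/(15+2) = 15/17 = 0.882.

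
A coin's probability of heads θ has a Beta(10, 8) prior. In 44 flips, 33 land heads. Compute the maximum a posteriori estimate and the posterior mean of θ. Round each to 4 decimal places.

θ_MAP = 0.7000, E[θ|data] = 0.6935

Posterior: Beta(10+33, 8+11) = Beta(43, 19).
Mode = (43−1)/(43+19−2) = 42/60 = 0.7000.
Mean = 43/(43+19) = 43/62 = 0.6935.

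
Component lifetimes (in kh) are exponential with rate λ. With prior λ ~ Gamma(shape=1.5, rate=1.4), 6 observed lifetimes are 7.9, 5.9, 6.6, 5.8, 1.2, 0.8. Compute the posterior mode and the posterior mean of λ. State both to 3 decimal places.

MAP = 0.220; posterior mean = 0.253

Σ times = 28.2. Posterior: Gamma(shape = 1.5+6 = 7.5, rate = 1.4+28.2 = 29.6).
Mode = (α−1)/β = 6.5/29.6 = 0.220.
Mean = α/β = 7.5/29.6 = 0.253.
The posterior is right-skewed, so the mean exceeds the mode.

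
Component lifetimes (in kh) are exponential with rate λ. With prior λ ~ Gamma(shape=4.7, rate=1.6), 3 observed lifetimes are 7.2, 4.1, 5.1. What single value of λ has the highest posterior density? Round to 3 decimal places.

Σ times = 16.4. Posterior: Gamma(shape = 4.7+3 = 7.7, rate = 1.6+16.4 = 18.0).
Mode = (α−1)/β = 6.7/18.0 = 0.372.
Mean = α/β = 7.7/18.0 = 0.428.
This is the posterior mode — the MAP estimate.

0.372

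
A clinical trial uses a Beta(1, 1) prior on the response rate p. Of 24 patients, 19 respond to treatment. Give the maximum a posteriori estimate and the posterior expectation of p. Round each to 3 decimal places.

Posterior: Beta(1+19, 1+5) = Beta(20, 6).
Mode = (20−1)/(20+6−2) = 19/24 = 0.792.
With a flat prior the MAP equals the MLE, 19/24.
Mean = 20/(20+6) = 20/26 = 0.769.
Mode > mean: the posterior has a left tail.

MAP: 0.792. Posterior mean: 0.769.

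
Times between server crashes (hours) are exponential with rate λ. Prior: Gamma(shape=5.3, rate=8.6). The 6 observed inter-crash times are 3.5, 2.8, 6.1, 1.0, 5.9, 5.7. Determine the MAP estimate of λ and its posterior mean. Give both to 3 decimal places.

Σ times = 25.0. Posterior: Gamma(shape = 5.3+6 = 11.3, rate = 8.6+25.0 = 33.6).
Mode = (α−1)/β = 10.3/33.6 = 0.307.
Mean = α/β = 11.3/33.6 = 0.336.
Mean > mode: the posterior has a right tail.

λ_MAP = 0.307, E[λ|data] = 0.336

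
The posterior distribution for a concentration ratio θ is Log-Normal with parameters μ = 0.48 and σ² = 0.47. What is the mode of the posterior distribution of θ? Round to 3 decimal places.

1.010

Mode = exp(μ − σ²) = exp(0.01) = 1.010.
Mean = exp(μ + σ²/2) = exp(0.715) = 2.044.
This is the posterior mode — the MAP estimate.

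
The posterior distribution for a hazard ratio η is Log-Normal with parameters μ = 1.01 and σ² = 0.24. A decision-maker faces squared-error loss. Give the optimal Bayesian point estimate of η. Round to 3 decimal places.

Mode = exp(μ − σ²) = exp(0.77) = 2.160.
Mean = exp(μ + σ²/2) = exp(1.130) = 3.096.
Squared-error loss ⇒ the optimal estimator is the posterior mean.

3.096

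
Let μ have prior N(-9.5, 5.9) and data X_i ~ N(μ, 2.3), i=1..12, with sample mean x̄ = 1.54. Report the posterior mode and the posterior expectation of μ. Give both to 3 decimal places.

Posterior for μ is Normal. Precision-weighted mean: (1/5.9·-9.5 + 12/2.3·1.54) / (1/5.9 + 12/2.3) = 1.193.
A Normal posterior is symmetric, so mode = mean.

μ_MAP = 1.193, E[μ|data] = 1.193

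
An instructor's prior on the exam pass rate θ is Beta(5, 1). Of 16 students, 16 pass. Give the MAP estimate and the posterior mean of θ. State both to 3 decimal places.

MAP estimate = 1.000, posterior mean = 0.955

Posterior: Beta(5+16, 1+0) = Beta(21, 1).
Since β = 1 ≤ 1 and α > 1, the Beta density is monotone increasing on [0,1]; the mode is at 1.
Mean = 21/(21+1) = 0.955.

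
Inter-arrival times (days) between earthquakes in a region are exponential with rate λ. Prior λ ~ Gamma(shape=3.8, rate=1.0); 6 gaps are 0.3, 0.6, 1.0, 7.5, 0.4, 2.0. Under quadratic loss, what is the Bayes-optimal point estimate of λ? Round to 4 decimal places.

0.7656

Σ times = 11.8. Posterior: Gamma(shape = 3.8+6 = 9.8, rate = 1.0+11.8 = 12.8).
Mode = (α−1)/β = 8.8/12.8 = 0.6875.
Mean = α/β = 9.8/12.8 = 0.7656.
Quadratic loss ⇒ the optimal estimator is the posterior mean.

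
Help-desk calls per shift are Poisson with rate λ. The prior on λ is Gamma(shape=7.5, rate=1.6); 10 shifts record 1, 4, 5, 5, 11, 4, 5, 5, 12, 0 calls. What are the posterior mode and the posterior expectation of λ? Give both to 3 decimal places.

Σ counts = 52. Posterior: Gamma(shape = 7.5+52 = 59.5, rate = 1.6+10 = 11.6).
Mode = (α−1)/β = 58.5/11.6 = 5.043.
Mean = α/β = 59.5/11.6 = 5.129.

MAP = 5.043; posterior mean = 5.129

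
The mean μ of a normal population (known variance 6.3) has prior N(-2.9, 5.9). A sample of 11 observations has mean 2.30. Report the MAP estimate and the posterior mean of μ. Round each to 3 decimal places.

Posterior for μ is Normal. Precision-weighted mean: (1/5.9·-2.9 + 11/6.3·2.30) / (1/5.9 + 11/6.3) = 1.840.
A Normal posterior is symmetric, so mode = mean.

MAP estimate = 1.840, posterior mean = 1.840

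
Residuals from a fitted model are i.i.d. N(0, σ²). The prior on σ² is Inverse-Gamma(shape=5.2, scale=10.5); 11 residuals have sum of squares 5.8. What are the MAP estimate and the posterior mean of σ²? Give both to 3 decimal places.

Posterior: Inverse-Gamma(shape = 5.2+11/2 = 10.7, scale = 10.5+5.8/2 = 13.4).
Mode = β/(α+1) = 13.4/11.7 = 1.145.
Mean = β/(α−1) = 13.4/9.7 = 1.381.

MAP = 1.145; posterior mean = 1.381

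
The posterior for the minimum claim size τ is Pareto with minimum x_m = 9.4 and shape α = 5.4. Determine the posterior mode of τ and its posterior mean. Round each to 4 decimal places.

posterior mode = 9.4000, posterior mean = 11.5364

The Pareto density is strictly decreasing on [x_m, ∞), so the mode is x_m = 9.4000.
Mean = α·x_m/(α−1) = 5.4·9.4/4.4 = 11.5364.
The mean is pulled above the mode by the posterior's right skew.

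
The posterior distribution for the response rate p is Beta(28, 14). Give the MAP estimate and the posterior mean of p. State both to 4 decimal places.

MAP = 0.6750; posterior mean = 0.6667

Mode = (28−1)/(28+14−2) = 27/40 = 0.6750.
Mean = 28/(28+14) = 28/42 = 0.6667.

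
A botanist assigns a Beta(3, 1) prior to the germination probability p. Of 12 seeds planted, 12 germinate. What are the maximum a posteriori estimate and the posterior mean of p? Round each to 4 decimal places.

MAP = 1.0000; posterior mean = 0.9375

Posterior: Beta(3+12, 1+0) = Beta(15, 1).
Since β = 1 ≤ 1 and α > 1, the Beta density is monotone increasing on [0,1]; the mode is at 1.
Mean = 15/(15+1) = 0.9375.
The mean is pulled below the mode by the posterior's left skew.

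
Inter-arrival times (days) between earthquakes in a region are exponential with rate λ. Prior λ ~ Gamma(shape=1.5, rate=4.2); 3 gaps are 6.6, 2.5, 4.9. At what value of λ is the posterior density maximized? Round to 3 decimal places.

0.192

Σ times = 14.0. Posterior: Gamma(shape = 1.5+3 = 4.5, rate = 4.2+14.0 = 18.2).
Mode = (α−1)/β = 3.5/18.2 = 0.192.
Mean = α/β = 4.5/18.2 = 0.247.
This is the posterior mode — the MAP estimate.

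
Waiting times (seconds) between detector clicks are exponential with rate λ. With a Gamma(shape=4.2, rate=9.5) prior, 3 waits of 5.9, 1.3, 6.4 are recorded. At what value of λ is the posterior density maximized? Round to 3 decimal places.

Σ times = 13.6. Posterior: Gamma(shape = 4.2+3 = 7.2, rate = 9.5+13.6 = 23.1).
Mode = (α−1)/β = 6.2/23.1 = 0.268.
Mean = α/β = 7.2/23.1 = 0.312.
This is the posterior mode — the MAP estimate.

0.268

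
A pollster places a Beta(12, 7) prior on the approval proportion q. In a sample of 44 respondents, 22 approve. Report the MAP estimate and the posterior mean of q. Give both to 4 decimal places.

MAP: 0.5410. Posterior mean: 0.5397.

Posterior: Beta(12+22, 7+22) = Beta(34, 29).
Mode = (34−1)/(34+29−2) = 33/61 = 0.5410.
Mean = 34/(34+29) = 34/63 = 0.5397.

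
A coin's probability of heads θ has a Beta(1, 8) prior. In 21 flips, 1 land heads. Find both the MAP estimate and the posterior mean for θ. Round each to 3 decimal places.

MAP: 0.036. Posterior mean: 0.067.

Posterior: Beta(1+1, 8+20) = Beta(2, 28).
Mode = (2−1)/(2+28−2) = 1/28 = 0.036.
Mean = 2/(2+28) = 2/30 = 0.067.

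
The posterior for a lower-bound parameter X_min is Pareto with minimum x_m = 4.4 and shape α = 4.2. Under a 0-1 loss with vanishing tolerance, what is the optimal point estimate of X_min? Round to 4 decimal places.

4.4000

The Pareto density is strictly decreasing on [x_m, ∞), so the mode is x_m = 4.4000.
Mean = α·x_m/(α−1) = 4.2·4.4/3.2 = 5.7750.
This is the posterior mode — the MAP estimate.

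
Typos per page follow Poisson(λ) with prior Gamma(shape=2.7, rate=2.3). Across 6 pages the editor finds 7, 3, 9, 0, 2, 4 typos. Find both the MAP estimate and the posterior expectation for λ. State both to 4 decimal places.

Σ counts = 25. Posterior: Gamma(shape = 2.7+25 = 27.7, rate = 2.3+6 = 8.3).
Mode = (α−1)/β = 26.7/8.3 = 3.2169.
Mean = α/β = 27.7/8.3 = 3.3373.

MAP: 3.2169. Posterior mean: 3.3373.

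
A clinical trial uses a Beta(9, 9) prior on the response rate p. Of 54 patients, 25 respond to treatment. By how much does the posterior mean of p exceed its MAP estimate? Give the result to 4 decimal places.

Posterior: Beta(9+25, 9+29) = Beta(34, 38).
Mode = (34−1)/(34+38−2) = 33/70 = 0.4714.
Mean = 34/(34+38) = 34/72 = 0.4722.
Difference = 0.4722 − 0.4714 = 0.0008.
Mean > mode: the posterior has a right tail.

0.0008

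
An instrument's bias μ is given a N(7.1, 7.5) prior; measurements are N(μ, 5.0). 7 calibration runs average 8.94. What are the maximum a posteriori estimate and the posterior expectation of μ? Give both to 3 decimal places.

maximum a posteriori estimate = 8.780, posterior expectation = 8.780

Posterior for μ is Normal. Precision-weighted mean: (1/7.5·7.1 + 7/5.0·8.94) / (1/7.5 + 7/5.0) = 8.780.
A Normal posterior is symmetric, so mode = mean.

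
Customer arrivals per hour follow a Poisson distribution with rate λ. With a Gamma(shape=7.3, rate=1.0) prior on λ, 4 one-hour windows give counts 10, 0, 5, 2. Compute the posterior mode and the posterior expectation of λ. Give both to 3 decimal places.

MAP = 4.660; posterior mean = 4.860

Σ counts = 17. Posterior: Gamma(shape = 7.3+17 = 24.3, rate = 1.0+4 = 5.0).
Mode = (α−1)/β = 23.3/5.0 = 4.660.
Mean = α/β = 24.3/5.0 = 4.860.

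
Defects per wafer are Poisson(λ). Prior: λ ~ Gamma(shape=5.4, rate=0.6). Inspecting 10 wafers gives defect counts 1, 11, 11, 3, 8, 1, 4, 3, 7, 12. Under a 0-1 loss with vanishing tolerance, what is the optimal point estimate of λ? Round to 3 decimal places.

6.170

Σ counts = 61. Posterior: Gamma(shape = 5.4+61 = 66.4, rate = 0.6+10 = 10.6).
Mode = (α−1)/β = 65.4/10.6 = 6.170.
Mean = α/β = 66.4/10.6 = 6.264.
This is the posterior mode — the MAP estimate.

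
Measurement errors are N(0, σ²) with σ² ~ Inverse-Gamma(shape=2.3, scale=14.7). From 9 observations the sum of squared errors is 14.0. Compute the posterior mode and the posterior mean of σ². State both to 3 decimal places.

Posterior: Inverse-Gamma(shape = 2.3+9/2 = 6.8, scale = 14.7+14.0/2 = 21.7).
Mode = β/(α+1) = 21.7/7.8 = 2.782.
Mean = β/(α−1) = 21.7/5.8 = 3.741.

MAP = 2.782, posterior mean = 3.741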